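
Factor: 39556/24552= 2^( - 1 )*3^( - 2)*29^1 =29/18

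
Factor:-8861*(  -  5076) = 44978436 = 2^2*3^3*47^1*8861^1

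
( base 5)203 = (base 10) 53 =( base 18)2H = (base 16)35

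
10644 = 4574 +6070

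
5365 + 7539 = 12904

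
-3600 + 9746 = 6146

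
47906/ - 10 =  - 23953/5 = - 4790.60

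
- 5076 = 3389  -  8465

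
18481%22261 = 18481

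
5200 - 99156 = -93956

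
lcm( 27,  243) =243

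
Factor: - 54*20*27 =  - 29160 = - 2^3*3^6  *  5^1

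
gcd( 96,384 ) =96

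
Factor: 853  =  853^1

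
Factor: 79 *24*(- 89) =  - 168744=- 2^3* 3^1 * 79^1*89^1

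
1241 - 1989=-748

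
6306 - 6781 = -475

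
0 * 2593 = 0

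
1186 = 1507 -321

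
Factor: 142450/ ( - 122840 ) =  - 2^(-2 )*5^1*7^1*11^1*83^( - 1) = - 385/332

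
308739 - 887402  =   - 578663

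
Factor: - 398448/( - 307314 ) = 2^3  *3^( - 2) * 7^(  -  1)*271^( - 1) * 2767^1 = 22136/17073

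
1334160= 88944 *15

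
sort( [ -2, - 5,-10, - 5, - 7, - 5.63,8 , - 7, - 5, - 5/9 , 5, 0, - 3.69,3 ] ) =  [ - 10,-7, - 7, - 5.63, - 5, - 5, - 5, - 3.69, - 2, - 5/9, 0,3,5, 8 ] 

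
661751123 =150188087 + 511563036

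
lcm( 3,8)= 24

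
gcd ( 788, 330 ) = 2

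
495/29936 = 495/29936 = 0.02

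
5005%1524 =433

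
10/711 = 10/711=0.01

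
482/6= 241/3 = 80.33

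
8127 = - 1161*( - 7) 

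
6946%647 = 476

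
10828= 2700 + 8128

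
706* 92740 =65474440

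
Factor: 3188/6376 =2^ (  -  1)  =  1/2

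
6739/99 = 6739/99 = 68.07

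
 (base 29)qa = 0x2FC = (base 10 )764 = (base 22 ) 1cg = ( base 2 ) 1011111100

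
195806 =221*886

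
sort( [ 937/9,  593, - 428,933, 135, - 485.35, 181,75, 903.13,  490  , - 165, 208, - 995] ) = [ - 995,- 485.35, - 428,-165 , 75,937/9, 135,181,208,490,593,903.13,933]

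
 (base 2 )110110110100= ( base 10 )3508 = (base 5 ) 103013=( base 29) 44S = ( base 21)7K1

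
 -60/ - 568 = 15/142 = 0.11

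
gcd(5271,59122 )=7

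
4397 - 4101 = 296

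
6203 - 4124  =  2079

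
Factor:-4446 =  -2^1*3^2*13^1*19^1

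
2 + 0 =2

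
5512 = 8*689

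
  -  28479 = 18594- 47073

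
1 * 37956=37956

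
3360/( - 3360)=  -  1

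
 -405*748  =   -302940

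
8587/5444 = 1 + 3143/5444 = 1.58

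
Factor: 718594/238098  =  3^( - 1)* 7^( - 1 )*5669^( - 1)*359297^1 = 359297/119049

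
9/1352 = 9/1352  =  0.01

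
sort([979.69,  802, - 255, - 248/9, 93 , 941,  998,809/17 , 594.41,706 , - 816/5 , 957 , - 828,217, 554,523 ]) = [ - 828, - 255, - 816/5, - 248/9,809/17, 93, 217, 523,554, 594.41,706 , 802,941, 957,979.69, 998] 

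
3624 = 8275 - 4651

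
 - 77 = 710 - 787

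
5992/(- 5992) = -1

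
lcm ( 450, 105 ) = 3150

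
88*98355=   8655240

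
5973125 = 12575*475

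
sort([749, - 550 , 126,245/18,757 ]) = [ - 550,  245/18,126,749,757]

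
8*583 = 4664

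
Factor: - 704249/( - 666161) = 7^1  *  13^1*71^1* 109^1*229^( - 1 ) * 2909^ ( - 1) 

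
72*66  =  4752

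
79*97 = 7663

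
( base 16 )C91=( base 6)22521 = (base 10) 3217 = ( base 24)5e1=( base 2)110010010001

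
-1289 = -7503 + 6214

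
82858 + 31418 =114276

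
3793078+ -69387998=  - 65594920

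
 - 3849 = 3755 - 7604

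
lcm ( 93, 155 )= 465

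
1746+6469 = 8215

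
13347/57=234 + 3/19 = 234.16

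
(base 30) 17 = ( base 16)25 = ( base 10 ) 37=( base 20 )1H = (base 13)2B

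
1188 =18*66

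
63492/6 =10582 = 10582.00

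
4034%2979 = 1055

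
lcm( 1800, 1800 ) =1800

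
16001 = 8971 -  - 7030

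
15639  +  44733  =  60372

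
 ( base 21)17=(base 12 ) 24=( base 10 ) 28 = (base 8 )34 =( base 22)16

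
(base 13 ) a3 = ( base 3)11221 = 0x85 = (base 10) 133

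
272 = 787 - 515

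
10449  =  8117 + 2332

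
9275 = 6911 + 2364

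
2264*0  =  0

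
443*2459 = 1089337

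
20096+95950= 116046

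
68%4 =0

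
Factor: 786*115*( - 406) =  - 36698340  =  -  2^2* 3^1*5^1*7^1*23^1 * 29^1 *131^1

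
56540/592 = 95+75/148 =95.51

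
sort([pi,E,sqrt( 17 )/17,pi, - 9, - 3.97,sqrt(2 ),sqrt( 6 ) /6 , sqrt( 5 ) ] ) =[ - 9, - 3.97,sqrt( 17)/17, sqrt (6)/6,sqrt(2 ),  sqrt( 5),E, pi,pi]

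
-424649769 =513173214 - 937822983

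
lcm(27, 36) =108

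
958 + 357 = 1315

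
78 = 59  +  19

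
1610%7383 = 1610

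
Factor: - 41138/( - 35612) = 67/58  =  2^(  -  1)*29^( - 1 )*67^1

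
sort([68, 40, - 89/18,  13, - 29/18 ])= [-89/18, - 29/18,  13, 40,68 ]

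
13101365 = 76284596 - 63183231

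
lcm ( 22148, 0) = 0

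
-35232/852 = -2936/71  =  -41.35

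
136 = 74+62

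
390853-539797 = -148944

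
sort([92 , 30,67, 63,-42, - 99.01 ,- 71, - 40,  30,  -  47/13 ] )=[ - 99.01,-71, - 42, - 40, - 47/13,30,30, 63,67,  92]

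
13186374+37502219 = 50688593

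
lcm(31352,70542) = 282168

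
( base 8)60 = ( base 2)110000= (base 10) 48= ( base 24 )20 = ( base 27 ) 1l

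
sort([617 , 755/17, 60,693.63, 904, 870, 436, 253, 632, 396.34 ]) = [755/17,  60,  253, 396.34,436 , 617, 632, 693.63, 870, 904]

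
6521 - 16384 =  - 9863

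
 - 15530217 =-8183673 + -7346544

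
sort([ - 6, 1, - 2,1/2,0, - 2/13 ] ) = [ - 6, - 2, - 2/13 , 0,1/2, 1]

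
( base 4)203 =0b100011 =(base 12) 2b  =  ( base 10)35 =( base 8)43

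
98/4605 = 98/4605 = 0.02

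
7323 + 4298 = 11621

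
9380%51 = 47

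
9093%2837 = 582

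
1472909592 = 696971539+775938053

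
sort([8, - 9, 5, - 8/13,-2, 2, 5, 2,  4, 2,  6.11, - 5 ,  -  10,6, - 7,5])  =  [ - 10, - 9, -7, - 5, - 2, -8/13, 2, 2, 2, 4 , 5, 5, 5, 6,6.11, 8 ]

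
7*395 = 2765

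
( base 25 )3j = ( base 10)94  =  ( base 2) 1011110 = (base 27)3d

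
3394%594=424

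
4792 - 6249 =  - 1457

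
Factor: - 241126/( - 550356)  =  2^( - 1)*3^( - 1)*45863^(-1)*120563^1 = 120563/275178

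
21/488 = 21/488 = 0.04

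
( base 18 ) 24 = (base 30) 1a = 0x28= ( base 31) 19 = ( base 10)40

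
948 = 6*158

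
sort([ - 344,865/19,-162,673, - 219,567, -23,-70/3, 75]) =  [ -344, - 219, - 162,-70/3,-23,865/19, 75, 567, 673 ]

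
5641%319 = 218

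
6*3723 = 22338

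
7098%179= 117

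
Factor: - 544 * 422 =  - 2^6*17^1*211^1 = - 229568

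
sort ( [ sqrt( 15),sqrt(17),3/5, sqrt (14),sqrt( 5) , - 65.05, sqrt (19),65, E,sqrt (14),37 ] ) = [-65.05, 3/5, sqrt (5 ), E, sqrt( 14 ),  sqrt( 14),sqrt (15), sqrt( 17 ),sqrt( 19), 37,65]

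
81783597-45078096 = 36705501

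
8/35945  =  8/35945 = 0.00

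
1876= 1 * 1876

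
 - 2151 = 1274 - 3425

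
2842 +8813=11655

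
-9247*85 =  - 785995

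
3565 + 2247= 5812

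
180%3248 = 180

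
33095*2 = 66190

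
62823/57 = 20941/19 = 1102.16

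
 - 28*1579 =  - 44212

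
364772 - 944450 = - 579678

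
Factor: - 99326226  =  -2^1*3^1*79^1 * 209549^1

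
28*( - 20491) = -573748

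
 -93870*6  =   - 563220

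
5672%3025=2647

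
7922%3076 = 1770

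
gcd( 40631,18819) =41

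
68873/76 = 68873/76 = 906.22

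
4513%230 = 143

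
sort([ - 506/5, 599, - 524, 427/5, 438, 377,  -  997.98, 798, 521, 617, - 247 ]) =[ - 997.98 ,- 524, - 247, - 506/5, 427/5, 377,  438, 521,  599,617, 798 ]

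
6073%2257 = 1559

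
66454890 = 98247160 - 31792270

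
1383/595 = 1383/595 =2.32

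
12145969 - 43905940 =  - 31759971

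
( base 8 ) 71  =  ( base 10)57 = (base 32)1p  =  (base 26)25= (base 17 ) 36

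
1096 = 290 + 806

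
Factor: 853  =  853^1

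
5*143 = 715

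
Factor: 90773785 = 5^1*18154757^1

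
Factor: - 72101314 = -2^1*19^1*1897403^1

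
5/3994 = 5/3994 = 0.00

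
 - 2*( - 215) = 430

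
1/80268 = 1/80268 = 0.00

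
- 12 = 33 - 45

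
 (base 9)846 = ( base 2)1010110010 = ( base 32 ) LI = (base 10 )690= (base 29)NN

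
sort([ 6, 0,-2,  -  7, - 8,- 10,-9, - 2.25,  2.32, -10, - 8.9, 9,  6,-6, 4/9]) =[ - 10,-10,- 9,-8.9,  -  8,-7, - 6,  -  2.25, - 2,  0,  4/9, 2.32 , 6, 6,9 ] 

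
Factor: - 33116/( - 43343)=2^2*17^1*89^( - 1) = 68/89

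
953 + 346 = 1299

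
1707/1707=1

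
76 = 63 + 13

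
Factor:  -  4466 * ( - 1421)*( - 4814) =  - 30550539404 = - 2^2*7^3*11^1*29^3*83^1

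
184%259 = 184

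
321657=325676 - 4019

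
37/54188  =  37/54188 = 0.00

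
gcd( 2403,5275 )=1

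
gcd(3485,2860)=5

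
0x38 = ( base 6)132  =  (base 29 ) 1r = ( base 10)56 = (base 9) 62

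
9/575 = 9/575 = 0.02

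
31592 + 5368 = 36960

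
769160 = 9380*82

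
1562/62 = 25 + 6/31= 25.19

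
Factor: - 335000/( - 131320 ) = 5^3 *7^ ( - 2 ) = 125/49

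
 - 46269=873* ( - 53)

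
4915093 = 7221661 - 2306568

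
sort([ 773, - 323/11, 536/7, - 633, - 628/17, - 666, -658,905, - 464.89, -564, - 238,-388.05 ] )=[ -666,-658 , - 633, - 564 , - 464.89, - 388.05 , - 238 , - 628/17,-323/11,536/7,773,905]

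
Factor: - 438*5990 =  - 2^2*3^1*5^1 * 73^1*599^1 = - 2623620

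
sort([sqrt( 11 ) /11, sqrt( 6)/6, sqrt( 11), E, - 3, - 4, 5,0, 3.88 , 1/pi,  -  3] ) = [ - 4,-3,-3,0,sqrt( 11)/11,1/pi,  sqrt( 6)/6,E, sqrt(11 ),3.88, 5]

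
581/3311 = 83/473 = 0.18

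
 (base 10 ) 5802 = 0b1011010101010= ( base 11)43A5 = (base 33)5ar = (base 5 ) 141202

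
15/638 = 15/638 = 0.02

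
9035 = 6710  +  2325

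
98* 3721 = 364658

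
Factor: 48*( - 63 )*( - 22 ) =66528=2^5*3^3*7^1*11^1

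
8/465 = 8/465 = 0.02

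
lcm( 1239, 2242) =47082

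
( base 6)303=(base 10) 111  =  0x6f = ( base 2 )1101111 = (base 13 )87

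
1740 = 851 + 889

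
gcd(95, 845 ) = 5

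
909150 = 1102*825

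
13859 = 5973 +7886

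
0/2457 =0 = 0.00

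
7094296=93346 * 76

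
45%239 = 45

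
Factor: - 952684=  - 2^2*238171^1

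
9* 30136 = 271224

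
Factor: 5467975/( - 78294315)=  - 1093595/15658863 =- 3^(  -  1)*5^1*11^( - 1) * 83^( - 1 )*5717^( - 1)*218719^1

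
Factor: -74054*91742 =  - 2^2 * 7^1 * 61^1*607^1*6553^1 = - 6793862068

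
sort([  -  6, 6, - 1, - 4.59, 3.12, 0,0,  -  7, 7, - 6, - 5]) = [-7, - 6, - 6, - 5, - 4.59,-1, 0, 0, 3.12,6, 7 ]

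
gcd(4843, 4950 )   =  1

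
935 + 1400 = 2335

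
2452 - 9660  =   - 7208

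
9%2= 1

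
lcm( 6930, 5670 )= 62370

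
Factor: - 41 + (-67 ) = - 2^2 * 3^3 = - 108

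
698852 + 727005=1425857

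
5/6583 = 5/6583 = 0.00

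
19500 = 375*52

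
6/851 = 6/851= 0.01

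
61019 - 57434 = 3585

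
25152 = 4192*6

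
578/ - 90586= -289/45293  =  -0.01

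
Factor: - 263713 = - 307^1*859^1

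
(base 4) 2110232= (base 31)9s1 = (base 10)9518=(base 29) B96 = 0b10010100101110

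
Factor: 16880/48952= 2^1*5^1*29^( - 1 ) = 10/29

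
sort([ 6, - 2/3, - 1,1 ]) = [  -  1, - 2/3,1,6]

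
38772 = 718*54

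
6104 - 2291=3813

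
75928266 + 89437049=165365315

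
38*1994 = 75772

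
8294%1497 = 809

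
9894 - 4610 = 5284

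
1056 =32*33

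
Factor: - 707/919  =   - 7^1*101^1*919^( - 1) 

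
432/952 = 54/119=0.45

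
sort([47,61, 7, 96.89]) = [ 7,47,61 , 96.89 ] 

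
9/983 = 9/983  =  0.01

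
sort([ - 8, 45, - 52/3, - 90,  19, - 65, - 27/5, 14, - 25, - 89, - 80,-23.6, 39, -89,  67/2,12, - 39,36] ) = [-90, - 89, - 89 , -80 , - 65, - 39, - 25,  -  23.6, - 52/3, - 8, - 27/5,12,14, 19,  67/2, 36, 39,45 ] 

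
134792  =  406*332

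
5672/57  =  99 + 29/57= 99.51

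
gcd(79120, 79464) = 344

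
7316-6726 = 590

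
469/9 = 52+1/9=   52.11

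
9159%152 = 39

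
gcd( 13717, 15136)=473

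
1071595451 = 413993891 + 657601560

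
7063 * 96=678048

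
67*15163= 1015921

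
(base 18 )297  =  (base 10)817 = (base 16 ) 331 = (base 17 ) 2e1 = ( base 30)R7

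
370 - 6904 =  - 6534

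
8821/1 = 8821 = 8821.00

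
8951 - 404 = 8547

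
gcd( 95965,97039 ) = 1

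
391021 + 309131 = 700152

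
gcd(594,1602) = 18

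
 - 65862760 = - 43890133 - 21972627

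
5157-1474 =3683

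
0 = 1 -1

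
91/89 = 1 + 2/89 = 1.02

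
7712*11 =84832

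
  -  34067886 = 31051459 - 65119345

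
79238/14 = 5659  +  6/7  =  5659.86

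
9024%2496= 1536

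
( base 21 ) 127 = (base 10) 490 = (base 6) 2134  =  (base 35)E0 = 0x1EA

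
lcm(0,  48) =0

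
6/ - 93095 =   -  6/93095  =  - 0.00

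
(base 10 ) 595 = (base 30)JP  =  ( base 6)2431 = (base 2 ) 1001010011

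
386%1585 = 386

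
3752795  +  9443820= 13196615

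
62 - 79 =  - 17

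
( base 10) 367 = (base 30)c7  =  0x16F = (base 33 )b4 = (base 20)I7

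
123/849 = 41/283 = 0.14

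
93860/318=46930/159 =295.16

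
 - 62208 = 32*( - 1944 )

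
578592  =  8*72324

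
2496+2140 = 4636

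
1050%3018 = 1050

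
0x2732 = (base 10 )10034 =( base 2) 10011100110010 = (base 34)8N4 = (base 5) 310114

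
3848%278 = 234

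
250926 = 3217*78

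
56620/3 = 18873+1/3 = 18873.33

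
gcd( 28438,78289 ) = 1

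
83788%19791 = 4624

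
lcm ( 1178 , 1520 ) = 47120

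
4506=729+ 3777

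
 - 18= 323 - 341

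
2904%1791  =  1113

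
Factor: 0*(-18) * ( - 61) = 0^1 = 0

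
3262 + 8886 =12148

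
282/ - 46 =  - 141/23= -  6.13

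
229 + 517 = 746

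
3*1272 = 3816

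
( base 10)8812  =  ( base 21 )JKD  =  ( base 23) gf3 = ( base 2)10001001101100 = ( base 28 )b6k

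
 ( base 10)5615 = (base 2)1010111101111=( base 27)7iq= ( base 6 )41555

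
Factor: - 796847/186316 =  - 2^( - 2 )*13^ ( - 1 ) * 3583^ ( - 1)*796847^1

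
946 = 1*946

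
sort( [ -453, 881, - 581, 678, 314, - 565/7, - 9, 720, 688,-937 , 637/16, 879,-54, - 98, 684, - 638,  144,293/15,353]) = [ - 937,-638, - 581,  -  453, - 98,- 565/7 ,-54, - 9,293/15, 637/16, 144 , 314,353,  678,684,688, 720,879, 881 ]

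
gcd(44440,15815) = 5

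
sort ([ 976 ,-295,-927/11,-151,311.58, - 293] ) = [-295, - 293,- 151,- 927/11, 311.58, 976 ]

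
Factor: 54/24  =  9/4  =  2^ ( - 2)*3^2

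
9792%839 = 563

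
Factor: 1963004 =2^2 * 19^1 * 23^1*1123^1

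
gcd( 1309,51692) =1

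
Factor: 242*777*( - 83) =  - 15606822 = - 2^1*3^1 * 7^1 * 11^2*37^1 * 83^1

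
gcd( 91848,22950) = 6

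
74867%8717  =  5131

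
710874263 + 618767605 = 1329641868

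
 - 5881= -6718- - 837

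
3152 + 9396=12548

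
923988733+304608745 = 1228597478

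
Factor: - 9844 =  - 2^2*23^1 * 107^1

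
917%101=8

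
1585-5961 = -4376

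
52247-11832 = 40415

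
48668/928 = 52 + 103/232 = 52.44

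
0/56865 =0 = 0.00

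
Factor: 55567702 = 2^1*27783851^1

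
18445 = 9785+8660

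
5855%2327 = 1201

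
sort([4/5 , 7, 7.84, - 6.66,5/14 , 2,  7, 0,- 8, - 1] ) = [ - 8, - 6.66, - 1, 0 , 5/14,  4/5, 2, 7, 7 , 7.84] 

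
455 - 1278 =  - 823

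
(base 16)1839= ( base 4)1200321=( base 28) 7PD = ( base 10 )6201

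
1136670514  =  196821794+939848720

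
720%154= 104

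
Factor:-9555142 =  - 2^1*541^1*8831^1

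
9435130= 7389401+2045729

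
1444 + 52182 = 53626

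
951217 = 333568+617649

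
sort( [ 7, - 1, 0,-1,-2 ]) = [ - 2, - 1 ,-1, 0,7]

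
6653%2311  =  2031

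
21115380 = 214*98670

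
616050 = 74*8325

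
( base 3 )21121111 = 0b1010110101100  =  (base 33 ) 534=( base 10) 5548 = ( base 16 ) 15ac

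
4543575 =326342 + 4217233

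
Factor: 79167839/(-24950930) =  - 2^(-1 )  *5^( - 1 )*227^1* 449^( - 1 )*5557^(  -  1 )*348757^1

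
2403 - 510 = 1893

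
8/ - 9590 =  - 4/4795 =- 0.00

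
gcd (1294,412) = 2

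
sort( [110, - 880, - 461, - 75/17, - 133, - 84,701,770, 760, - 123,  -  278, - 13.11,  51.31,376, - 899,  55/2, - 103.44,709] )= [ - 899, - 880,- 461, - 278 , - 133, - 123, - 103.44, - 84, - 13.11, - 75/17, 55/2,51.31,  110,376,701,709, 760,770]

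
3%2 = 1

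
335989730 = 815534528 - 479544798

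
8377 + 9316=17693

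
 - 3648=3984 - 7632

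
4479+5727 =10206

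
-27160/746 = -13580/373 = - 36.41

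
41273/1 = 41273= 41273.00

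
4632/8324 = 1158/2081=0.56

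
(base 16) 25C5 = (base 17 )1G7D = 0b10010111000101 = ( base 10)9669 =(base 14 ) 3749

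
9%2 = 1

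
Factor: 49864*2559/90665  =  2^3*3^1*5^(- 1)*23^1*271^1*853^1*18133^( - 1)  =  127601976/90665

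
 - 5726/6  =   - 2863/3=-954.33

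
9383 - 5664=3719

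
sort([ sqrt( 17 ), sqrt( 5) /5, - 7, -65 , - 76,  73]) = [ - 76, - 65,-7, sqrt( 5 )/5,sqrt( 17),73]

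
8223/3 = 2741=2741.00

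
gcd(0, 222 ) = 222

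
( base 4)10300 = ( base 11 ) 257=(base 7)613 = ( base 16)130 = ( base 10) 304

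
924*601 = 555324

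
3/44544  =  1/14848 = 0.00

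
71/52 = 1 + 19/52 = 1.37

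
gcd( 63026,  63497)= 1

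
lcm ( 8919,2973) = 8919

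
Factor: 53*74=3922= 2^1*37^1*53^1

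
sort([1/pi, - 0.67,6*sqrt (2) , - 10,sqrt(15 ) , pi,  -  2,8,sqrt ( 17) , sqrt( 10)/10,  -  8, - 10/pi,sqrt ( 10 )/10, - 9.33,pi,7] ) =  [ - 10, - 9.33, - 8, - 10/pi, - 2,  -  0.67, sqrt(10)/10, sqrt(10)/10,1/pi,pi, pi,sqrt( 15),sqrt( 17), 7,8, 6*sqrt (2)] 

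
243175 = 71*3425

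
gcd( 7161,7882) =7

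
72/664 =9/83 = 0.11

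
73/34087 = 73/34087  =  0.00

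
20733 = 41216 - 20483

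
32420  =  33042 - 622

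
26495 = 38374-11879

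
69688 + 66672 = 136360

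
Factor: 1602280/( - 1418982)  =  -2^2*3^( - 1)*5^1 * 41^1 *61^( - 1 )*977^1*3877^( - 1) = - 801140/709491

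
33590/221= 151+219/221 = 151.99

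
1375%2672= 1375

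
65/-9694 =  - 1 + 9629/9694 = - 0.01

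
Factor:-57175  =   - 5^2  *  2287^1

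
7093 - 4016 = 3077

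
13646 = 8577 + 5069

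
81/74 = 1 + 7/74 = 1.09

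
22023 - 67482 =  - 45459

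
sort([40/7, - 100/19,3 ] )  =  [ - 100/19 , 3,40/7 ] 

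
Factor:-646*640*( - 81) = 2^8*3^4*5^1*17^1*19^1 = 33488640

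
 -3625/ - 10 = 362 + 1/2 = 362.50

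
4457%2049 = 359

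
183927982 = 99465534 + 84462448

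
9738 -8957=781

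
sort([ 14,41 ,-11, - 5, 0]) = [ - 11, - 5,0, 14 , 41 ] 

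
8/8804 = 2/2201 = 0.00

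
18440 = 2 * 9220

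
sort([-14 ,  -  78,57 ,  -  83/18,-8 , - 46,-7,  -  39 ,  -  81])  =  [  -  81, - 78 ,-46, - 39 , - 14,  -  8 , - 7, - 83/18,  57]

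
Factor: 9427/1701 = 3^( -5 )*7^ ( - 1 )*11^1*857^1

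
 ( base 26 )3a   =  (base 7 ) 154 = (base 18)4g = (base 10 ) 88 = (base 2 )1011000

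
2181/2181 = 1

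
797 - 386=411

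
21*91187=1914927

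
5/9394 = 5/9394 = 0.00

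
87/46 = 87/46 = 1.89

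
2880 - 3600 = - 720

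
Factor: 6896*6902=2^5*7^1 * 17^1*29^1  *431^1 = 47596192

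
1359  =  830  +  529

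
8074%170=84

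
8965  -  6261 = 2704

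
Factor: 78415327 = 1061^1*73907^1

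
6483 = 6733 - 250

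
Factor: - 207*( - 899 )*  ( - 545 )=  - 101420685 = - 3^2*5^1*23^1 * 29^1*31^1*109^1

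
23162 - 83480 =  - 60318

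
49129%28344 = 20785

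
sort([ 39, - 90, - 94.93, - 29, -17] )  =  [ - 94.93, - 90, - 29 , - 17, 39]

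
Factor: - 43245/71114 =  - 45/74 = - 2^ ( - 1)*3^2*5^1 * 37^( -1) 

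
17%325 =17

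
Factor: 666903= 3^1*31^1*71^1*101^1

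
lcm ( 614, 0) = 0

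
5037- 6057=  - 1020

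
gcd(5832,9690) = 6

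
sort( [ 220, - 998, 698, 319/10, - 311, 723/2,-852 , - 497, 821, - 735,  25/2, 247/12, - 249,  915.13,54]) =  [ - 998, - 852,  -  735,-497 ,-311, - 249, 25/2,247/12,319/10, 54 , 220, 723/2, 698, 821,915.13]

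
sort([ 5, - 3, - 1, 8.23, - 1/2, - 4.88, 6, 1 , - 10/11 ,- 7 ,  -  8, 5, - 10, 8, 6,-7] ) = [ - 10,-8, - 7 , - 7, - 4.88, - 3,  -  1, - 10/11, - 1/2, 1, 5,5, 6, 6,8, 8.23] 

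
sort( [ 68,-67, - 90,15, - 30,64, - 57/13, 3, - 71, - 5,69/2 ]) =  [  -  90, - 71, - 67, - 30, - 5,-57/13,3,15,69/2,64, 68]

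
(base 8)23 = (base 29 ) J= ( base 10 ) 19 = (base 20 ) j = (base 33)J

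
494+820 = 1314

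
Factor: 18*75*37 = 49950 = 2^1*3^3*5^2*37^1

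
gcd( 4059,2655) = 9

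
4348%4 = 0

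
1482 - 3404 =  -1922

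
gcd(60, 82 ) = 2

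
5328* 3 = 15984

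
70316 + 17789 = 88105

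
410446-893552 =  - 483106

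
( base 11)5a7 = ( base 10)722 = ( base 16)2d2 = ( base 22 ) 1ai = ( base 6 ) 3202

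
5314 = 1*5314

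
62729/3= 62729/3 = 20909.67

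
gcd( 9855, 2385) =45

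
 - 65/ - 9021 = 65/9021=0.01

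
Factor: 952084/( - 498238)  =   - 2^1*7^1*13^( - 1 )*37^1 * 919^1*19163^ ( - 1 ) = -476042/249119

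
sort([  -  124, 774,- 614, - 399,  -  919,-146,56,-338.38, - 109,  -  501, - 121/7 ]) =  [ - 919, -614,-501,-399 , - 338.38, -146, - 124, - 109,- 121/7,56, 774]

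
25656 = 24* 1069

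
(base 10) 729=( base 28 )q1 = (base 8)1331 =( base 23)18g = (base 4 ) 23121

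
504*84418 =42546672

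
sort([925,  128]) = [ 128,  925 ] 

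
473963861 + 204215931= 678179792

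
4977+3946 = 8923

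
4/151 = 4/151 = 0.03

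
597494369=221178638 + 376315731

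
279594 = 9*31066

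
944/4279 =944/4279 = 0.22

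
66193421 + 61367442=127560863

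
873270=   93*9390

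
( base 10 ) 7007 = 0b1101101011111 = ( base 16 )1b5f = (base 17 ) 1743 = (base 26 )a9d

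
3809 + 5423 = 9232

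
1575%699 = 177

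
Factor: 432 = 2^4*3^3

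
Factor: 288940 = 2^2 * 5^1*14447^1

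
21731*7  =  152117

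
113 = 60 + 53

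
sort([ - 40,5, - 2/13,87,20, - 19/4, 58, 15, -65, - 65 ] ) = [-65, - 65, - 40, - 19/4, - 2/13,5,15,  20,58, 87] 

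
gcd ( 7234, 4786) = 2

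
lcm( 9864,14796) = 29592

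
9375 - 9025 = 350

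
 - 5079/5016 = -2 + 1651/1672= - 1.01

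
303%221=82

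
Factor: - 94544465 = - 5^1*18908893^1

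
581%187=20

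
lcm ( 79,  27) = 2133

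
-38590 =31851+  - 70441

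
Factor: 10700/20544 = 2^( - 4)*3^( - 1 )*5^2 = 25/48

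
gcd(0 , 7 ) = 7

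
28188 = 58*486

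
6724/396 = 1681/99= 16.98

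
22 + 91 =113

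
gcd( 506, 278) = 2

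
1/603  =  1/603 =0.00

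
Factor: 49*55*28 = 75460 =2^2*5^1*7^3*11^1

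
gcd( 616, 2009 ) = 7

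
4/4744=1/1186 = 0.00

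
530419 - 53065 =477354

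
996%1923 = 996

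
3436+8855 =12291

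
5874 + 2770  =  8644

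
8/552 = 1/69 = 0.01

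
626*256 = 160256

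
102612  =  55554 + 47058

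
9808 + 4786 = 14594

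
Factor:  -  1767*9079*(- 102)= 1636344486  =  2^1*3^2*7^1*17^1*19^1*31^1*1297^1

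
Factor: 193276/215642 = 2^1*7^(  -  1 )*73^( - 1 )*229^1  =  458/511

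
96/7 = 13 + 5/7 =13.71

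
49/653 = 49/653 = 0.08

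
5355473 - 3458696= 1896777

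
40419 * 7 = 282933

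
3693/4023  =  1231/1341= 0.92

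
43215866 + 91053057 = 134268923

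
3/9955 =3/9955=0.00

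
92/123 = 92/123 = 0.75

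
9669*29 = 280401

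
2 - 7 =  - 5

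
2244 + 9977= 12221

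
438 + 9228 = 9666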